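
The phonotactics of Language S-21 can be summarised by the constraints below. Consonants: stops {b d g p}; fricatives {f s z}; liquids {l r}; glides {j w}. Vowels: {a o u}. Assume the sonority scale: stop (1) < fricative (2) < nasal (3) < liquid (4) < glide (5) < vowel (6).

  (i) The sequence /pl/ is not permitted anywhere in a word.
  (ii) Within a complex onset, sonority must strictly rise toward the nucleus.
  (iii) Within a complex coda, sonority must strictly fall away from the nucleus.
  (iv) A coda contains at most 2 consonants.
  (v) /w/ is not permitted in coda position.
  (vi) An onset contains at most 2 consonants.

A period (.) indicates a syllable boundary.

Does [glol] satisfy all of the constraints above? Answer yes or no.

[glol] — σ1 onset /gl/ (1→4 rises), coda /l/ ok → well-formed

yes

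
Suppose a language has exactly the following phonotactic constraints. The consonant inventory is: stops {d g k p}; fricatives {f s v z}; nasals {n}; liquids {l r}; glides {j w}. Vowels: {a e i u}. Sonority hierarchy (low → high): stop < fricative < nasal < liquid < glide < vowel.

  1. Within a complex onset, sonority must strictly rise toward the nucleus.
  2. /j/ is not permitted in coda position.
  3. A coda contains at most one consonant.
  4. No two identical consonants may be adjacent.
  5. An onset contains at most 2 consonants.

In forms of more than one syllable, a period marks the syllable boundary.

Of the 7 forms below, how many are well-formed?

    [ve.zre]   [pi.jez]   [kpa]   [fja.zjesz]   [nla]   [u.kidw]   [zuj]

[ve.zre] — σ1 onset /v/, coda /∅/ ok; σ2 onset /zr/ (2→4 rises), coda /∅/ ok → well-formed
[pi.jez] — σ1 onset /p/, coda /∅/ ok; σ2 onset /j/, coda /z/ ok → well-formed
[kpa] — violates constraint 1: syllable 1 onset /kp/: /k/ (stop, 1) → /p/ (stop, 1) does not rise → ill-formed
[fja.zjesz] — violates constraint 3: syllable 2 coda /sz/ has 2 consonants (> 1) → ill-formed
[nla] — σ1 onset /nl/ (3→4 rises), coda /∅/ ok → well-formed
[u.kidw] — violates constraint 3: syllable 2 coda /dw/ has 2 consonants (> 1) → ill-formed
[zuj] — violates constraint 2: syllable 1 coda contains /j/ → ill-formed
Well-formed: [ve.zre], [pi.jez], [nla] → 3.

3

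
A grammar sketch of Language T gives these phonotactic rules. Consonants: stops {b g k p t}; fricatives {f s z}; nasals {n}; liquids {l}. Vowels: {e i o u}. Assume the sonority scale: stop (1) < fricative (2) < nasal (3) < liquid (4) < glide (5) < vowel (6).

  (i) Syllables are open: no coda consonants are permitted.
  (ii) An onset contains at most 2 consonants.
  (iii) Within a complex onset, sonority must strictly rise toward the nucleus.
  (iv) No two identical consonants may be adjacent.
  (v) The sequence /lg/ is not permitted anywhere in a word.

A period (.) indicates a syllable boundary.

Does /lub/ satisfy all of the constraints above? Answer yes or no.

/lub/ — violates constraint (i): syllable 1 coda /b/ has 1 consonant (> 0) → ill-formed

no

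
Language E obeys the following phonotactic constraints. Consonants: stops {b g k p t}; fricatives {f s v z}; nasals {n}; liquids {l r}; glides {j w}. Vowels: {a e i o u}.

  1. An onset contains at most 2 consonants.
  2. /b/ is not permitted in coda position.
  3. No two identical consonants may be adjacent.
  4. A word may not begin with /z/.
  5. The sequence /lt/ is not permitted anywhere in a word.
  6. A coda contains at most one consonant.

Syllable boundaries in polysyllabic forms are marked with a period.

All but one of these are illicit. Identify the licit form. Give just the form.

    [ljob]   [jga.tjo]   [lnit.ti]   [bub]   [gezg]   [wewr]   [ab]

[jga.tjo]

[ljob] — violates constraint 2: syllable 1 coda contains /b/ → illicit
[jga.tjo] — σ1 onset /jg/ (2C), coda /∅/ ok; σ2 onset /tj/ (2C), coda /∅/ ok → licit
[lnit.ti] — violates constraint 3: adjacent identical consonants /tt/ → illicit
[bub] — violates constraint 2: syllable 1 coda contains /b/ → illicit
[gezg] — violates constraint 6: syllable 1 coda /zg/ has 2 consonants (> 1) → illicit
[wewr] — violates constraint 6: syllable 1 coda /wr/ has 2 consonants (> 1) → illicit
[ab] — violates constraint 2: syllable 1 coda contains /b/ → illicit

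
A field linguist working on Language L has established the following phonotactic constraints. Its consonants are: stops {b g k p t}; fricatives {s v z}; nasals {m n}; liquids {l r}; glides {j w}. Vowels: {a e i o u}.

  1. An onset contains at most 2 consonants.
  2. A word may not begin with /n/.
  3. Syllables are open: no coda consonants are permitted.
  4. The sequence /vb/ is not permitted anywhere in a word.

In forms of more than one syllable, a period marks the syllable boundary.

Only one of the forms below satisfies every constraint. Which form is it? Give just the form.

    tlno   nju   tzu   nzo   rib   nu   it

tzu

tlno — violates constraint 1: syllable 1 onset /tln/ has 3 consonants (> 2) → ill-formed
nju — violates constraint 2: word begins with /n/ → ill-formed
tzu — σ1 onset /tz/ (2C), coda /∅/ ok → well-formed
nzo — violates constraint 2: word begins with /n/ → ill-formed
rib — violates constraint 3: syllable 1 coda /b/ has 1 consonant (> 0) → ill-formed
nu — violates constraint 2: word begins with /n/ → ill-formed
it — violates constraint 3: syllable 1 coda /t/ has 1 consonant (> 0) → ill-formed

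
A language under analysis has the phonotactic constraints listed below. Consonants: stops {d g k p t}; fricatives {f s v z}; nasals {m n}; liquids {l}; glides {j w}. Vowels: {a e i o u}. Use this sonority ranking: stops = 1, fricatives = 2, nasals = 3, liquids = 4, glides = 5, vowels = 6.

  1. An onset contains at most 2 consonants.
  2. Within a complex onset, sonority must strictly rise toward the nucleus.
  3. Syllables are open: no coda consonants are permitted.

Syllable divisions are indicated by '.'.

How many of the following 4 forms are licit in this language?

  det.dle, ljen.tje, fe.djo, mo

2

det.dle — violates constraint 3: syllable 1 coda /t/ has 1 consonant (> 0) → illicit
ljen.tje — violates constraint 3: syllable 1 coda /n/ has 1 consonant (> 0) → illicit
fe.djo — σ1 onset /f/, coda /∅/ ok; σ2 onset /dj/ (1→5 rises), coda /∅/ ok → licit
mo — σ1 onset /m/, coda /∅/ ok → licit
Licit: fe.djo, mo → 2.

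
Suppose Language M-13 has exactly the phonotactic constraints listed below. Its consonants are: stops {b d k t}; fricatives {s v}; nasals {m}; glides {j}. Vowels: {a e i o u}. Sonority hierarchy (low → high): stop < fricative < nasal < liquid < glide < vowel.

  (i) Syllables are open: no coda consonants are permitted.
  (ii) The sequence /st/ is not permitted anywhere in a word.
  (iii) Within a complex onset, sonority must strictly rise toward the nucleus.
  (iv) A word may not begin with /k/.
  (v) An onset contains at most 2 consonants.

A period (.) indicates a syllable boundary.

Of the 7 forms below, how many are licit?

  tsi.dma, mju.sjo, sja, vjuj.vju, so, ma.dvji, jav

tsi.dma — σ1 onset /ts/ (1→2 rises), coda /∅/ ok; σ2 onset /dm/ (1→3 rises), coda /∅/ ok → licit
mju.sjo — σ1 onset /mj/ (3→5 rises), coda /∅/ ok; σ2 onset /sj/ (2→5 rises), coda /∅/ ok → licit
sja — σ1 onset /sj/ (2→5 rises), coda /∅/ ok → licit
vjuj.vju — violates constraint (i): syllable 1 coda /j/ has 1 consonant (> 0) → illicit
so — σ1 onset /s/, coda /∅/ ok → licit
ma.dvji — violates constraint (v): syllable 2 onset /dvj/ has 3 consonants (> 2) → illicit
jav — violates constraint (i): syllable 1 coda /v/ has 1 consonant (> 0) → illicit
Licit: tsi.dma, mju.sjo, sja, so → 4.

4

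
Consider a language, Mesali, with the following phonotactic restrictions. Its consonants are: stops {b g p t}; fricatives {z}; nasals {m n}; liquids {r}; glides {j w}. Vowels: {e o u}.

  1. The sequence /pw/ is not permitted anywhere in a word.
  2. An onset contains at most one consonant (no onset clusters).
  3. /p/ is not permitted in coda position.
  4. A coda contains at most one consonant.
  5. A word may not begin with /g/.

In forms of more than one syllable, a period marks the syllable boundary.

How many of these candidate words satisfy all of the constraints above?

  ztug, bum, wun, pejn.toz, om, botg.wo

3

ztug — violates constraint 2: syllable 1 onset /zt/ has 2 consonants (> 1) → ill-formed
bum — σ1 onset /b/, coda /m/ ok → well-formed
wun — σ1 onset /w/, coda /n/ ok → well-formed
pejn.toz — violates constraint 4: syllable 1 coda /jn/ has 2 consonants (> 1) → ill-formed
om — σ1 onset /∅/, coda /m/ ok → well-formed
botg.wo — violates constraint 4: syllable 1 coda /tg/ has 2 consonants (> 1) → ill-formed
Well-formed: bum, wun, om → 3.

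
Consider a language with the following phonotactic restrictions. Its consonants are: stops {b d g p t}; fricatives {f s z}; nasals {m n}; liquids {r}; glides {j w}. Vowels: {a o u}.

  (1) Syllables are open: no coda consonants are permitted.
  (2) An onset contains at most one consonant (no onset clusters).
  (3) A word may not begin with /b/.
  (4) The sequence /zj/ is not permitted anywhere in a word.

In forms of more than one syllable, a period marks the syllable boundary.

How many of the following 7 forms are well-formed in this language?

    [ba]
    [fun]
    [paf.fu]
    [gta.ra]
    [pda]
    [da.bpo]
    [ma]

1

[ba] — violates constraint 3: word begins with /b/ → ill-formed
[fun] — violates constraint 1: syllable 1 coda /n/ has 1 consonant (> 0) → ill-formed
[paf.fu] — violates constraint 1: syllable 1 coda /f/ has 1 consonant (> 0) → ill-formed
[gta.ra] — violates constraint 2: syllable 1 onset /gt/ has 2 consonants (> 1) → ill-formed
[pda] — violates constraint 2: syllable 1 onset /pd/ has 2 consonants (> 1) → ill-formed
[da.bpo] — violates constraint 2: syllable 2 onset /bp/ has 2 consonants (> 1) → ill-formed
[ma] — σ1 onset /m/, coda /∅/ ok → well-formed
Well-formed: [ma] → 1.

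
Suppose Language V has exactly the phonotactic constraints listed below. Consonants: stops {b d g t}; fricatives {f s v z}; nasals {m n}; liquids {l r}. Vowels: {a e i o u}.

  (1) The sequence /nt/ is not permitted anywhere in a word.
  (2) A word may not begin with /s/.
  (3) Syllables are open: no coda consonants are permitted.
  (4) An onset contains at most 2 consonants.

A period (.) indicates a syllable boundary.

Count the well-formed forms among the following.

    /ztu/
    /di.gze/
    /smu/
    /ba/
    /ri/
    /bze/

/ztu/ — σ1 onset /zt/ (2C), coda /∅/ ok → well-formed
/di.gze/ — σ1 onset /d/, coda /∅/ ok; σ2 onset /gz/ (2C), coda /∅/ ok → well-formed
/smu/ — violates constraint 2: word begins with /s/ → ill-formed
/ba/ — σ1 onset /b/, coda /∅/ ok → well-formed
/ri/ — σ1 onset /r/, coda /∅/ ok → well-formed
/bze/ — σ1 onset /bz/ (2C), coda /∅/ ok → well-formed
Well-formed: /ztu/, /di.gze/, /ba/, /ri/, /bze/ → 5.

5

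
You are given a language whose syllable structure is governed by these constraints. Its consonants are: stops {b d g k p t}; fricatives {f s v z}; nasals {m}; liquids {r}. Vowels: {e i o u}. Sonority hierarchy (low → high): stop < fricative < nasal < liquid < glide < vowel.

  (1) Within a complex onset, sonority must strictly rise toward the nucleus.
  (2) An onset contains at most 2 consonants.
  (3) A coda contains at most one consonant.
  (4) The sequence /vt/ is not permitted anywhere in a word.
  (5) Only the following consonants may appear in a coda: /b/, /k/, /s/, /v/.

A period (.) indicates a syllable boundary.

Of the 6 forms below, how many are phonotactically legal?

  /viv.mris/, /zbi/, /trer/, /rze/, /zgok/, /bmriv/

1

/viv.mris/ — σ1 onset /v/, coda /v/ ok; σ2 onset /mr/ (3→4 rises), coda /s/ ok → phonotactically legal
/zbi/ — violates constraint 1: syllable 1 onset /zb/: /z/ (fricative, 2) → /b/ (stop, 1) does not rise → phonotactically illegal
/trer/ — violates constraint 5: syllable 1 coda contains /r/, which is not a licensed coda consonant → phonotactically illegal
/rze/ — violates constraint 1: syllable 1 onset /rz/: /r/ (liquid, 4) → /z/ (fricative, 2) does not rise → phonotactically illegal
/zgok/ — violates constraint 1: syllable 1 onset /zg/: /z/ (fricative, 2) → /g/ (stop, 1) does not rise → phonotactically illegal
/bmriv/ — violates constraint 2: syllable 1 onset /bmr/ has 3 consonants (> 2) → phonotactically illegal
Phonotactically legal: /viv.mris/ → 1.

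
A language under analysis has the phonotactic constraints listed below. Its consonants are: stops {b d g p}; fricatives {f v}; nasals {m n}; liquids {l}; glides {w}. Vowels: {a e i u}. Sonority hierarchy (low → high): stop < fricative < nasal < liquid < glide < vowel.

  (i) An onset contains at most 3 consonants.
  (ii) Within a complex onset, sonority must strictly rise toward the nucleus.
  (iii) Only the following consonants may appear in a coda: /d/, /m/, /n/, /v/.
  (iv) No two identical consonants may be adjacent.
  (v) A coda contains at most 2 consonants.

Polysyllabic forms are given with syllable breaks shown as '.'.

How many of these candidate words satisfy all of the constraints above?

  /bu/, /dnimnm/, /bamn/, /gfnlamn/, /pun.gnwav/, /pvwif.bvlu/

/bu/ — σ1 onset /b/, coda /∅/ ok → well-formed
/dnimnm/ — violates constraint (v): syllable 1 coda /mnm/ has 3 consonants (> 2) → ill-formed
/bamn/ — σ1 onset /b/, coda /mn/ (2C) ok → well-formed
/gfnlamn/ — violates constraint (i): syllable 1 onset /gfnl/ has 4 consonants (> 3) → ill-formed
/pun.gnwav/ — σ1 onset /p/, coda /n/ ok; σ2 onset /gnw/ (1→3→5 rises), coda /v/ ok → well-formed
/pvwif.bvlu/ — violates constraint (iii): syllable 1 coda contains /f/, which is not a licensed coda consonant → ill-formed
Well-formed: /bu/, /bamn/, /pun.gnwav/ → 3.

3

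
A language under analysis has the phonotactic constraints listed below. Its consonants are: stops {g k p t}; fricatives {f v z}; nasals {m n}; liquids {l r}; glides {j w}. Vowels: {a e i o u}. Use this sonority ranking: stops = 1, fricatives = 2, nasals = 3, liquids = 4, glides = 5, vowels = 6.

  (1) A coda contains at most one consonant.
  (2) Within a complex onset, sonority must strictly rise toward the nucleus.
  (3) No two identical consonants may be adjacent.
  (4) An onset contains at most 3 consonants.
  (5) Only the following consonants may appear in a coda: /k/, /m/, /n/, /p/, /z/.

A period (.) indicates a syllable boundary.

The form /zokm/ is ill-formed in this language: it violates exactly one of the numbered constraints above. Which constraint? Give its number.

1

/zokm/: syllable 1 coda /km/ has 2 consonants (> 1).
This is a violation of constraint 1: "A coda contains at most one consonant."
The remaining constraints (2, 3, 4, 5) are satisfied.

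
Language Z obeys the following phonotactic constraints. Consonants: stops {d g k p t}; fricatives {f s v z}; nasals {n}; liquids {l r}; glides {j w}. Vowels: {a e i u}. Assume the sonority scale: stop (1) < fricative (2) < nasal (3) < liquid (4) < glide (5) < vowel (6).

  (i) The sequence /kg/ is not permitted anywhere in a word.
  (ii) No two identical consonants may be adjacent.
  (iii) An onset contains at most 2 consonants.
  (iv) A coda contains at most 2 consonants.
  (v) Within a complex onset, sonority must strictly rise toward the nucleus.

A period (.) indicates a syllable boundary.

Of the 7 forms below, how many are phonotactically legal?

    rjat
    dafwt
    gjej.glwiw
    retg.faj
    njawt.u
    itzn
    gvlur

3

rjat — σ1 onset /rj/ (4→5 rises), coda /t/ ok → phonotactically legal
dafwt — violates constraint (iv): syllable 1 coda /fwt/ has 3 consonants (> 2) → phonotactically illegal
gjej.glwiw — violates constraint (iii): syllable 2 onset /glw/ has 3 consonants (> 2) → phonotactically illegal
retg.faj — σ1 onset /r/, coda /tg/ (2C) ok; σ2 onset /f/, coda /j/ ok → phonotactically legal
njawt.u — σ1 onset /nj/ (3→5 rises), coda /wt/ (2C) ok; σ2 onset /∅/, coda /∅/ ok → phonotactically legal
itzn — violates constraint (iv): syllable 1 coda /tzn/ has 3 consonants (> 2) → phonotactically illegal
gvlur — violates constraint (iii): syllable 1 onset /gvl/ has 3 consonants (> 2) → phonotactically illegal
Phonotactically legal: rjat, retg.faj, njawt.u → 3.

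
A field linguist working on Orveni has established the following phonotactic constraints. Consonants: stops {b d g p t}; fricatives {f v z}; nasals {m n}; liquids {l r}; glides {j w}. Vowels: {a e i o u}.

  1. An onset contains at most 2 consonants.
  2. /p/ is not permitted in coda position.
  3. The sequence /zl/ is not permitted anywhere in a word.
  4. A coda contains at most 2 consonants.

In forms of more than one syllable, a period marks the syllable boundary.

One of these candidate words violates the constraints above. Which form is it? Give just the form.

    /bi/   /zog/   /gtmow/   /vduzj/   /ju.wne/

/bi/ — σ1 onset /b/, coda /∅/ ok → permitted
/zog/ — σ1 onset /z/, coda /g/ ok → permitted
/gtmow/ — violates constraint 1: syllable 1 onset /gtm/ has 3 consonants (> 2) → not permitted
/vduzj/ — σ1 onset /vd/ (2C), coda /zj/ (2C) ok → permitted
/ju.wne/ — σ1 onset /j/, coda /∅/ ok; σ2 onset /wn/ (2C), coda /∅/ ok → permitted

/gtmow/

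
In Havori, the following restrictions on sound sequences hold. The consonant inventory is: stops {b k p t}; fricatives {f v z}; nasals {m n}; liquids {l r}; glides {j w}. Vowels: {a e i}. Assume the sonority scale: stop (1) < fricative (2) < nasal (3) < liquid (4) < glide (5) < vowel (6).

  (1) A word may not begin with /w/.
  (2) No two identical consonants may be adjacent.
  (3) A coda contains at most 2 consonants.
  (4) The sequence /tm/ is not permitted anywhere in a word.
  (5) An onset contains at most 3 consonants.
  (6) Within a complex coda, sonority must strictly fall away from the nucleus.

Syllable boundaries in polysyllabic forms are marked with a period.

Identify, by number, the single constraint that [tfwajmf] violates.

3

[tfwajmf]: syllable 1 coda /jmf/ has 3 consonants (> 2).
This is a violation of constraint 3: "A coda contains at most 2 consonants."
The remaining constraints (1, 2, 4, 5, 6) are satisfied.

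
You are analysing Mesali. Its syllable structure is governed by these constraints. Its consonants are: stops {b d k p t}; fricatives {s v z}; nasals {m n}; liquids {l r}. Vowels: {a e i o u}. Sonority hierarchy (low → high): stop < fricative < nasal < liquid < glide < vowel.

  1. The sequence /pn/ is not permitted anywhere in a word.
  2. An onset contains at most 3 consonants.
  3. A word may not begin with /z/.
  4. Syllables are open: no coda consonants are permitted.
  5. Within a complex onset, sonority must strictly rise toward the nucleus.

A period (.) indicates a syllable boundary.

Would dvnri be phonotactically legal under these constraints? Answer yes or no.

no

dvnri — violates constraint 2: syllable 1 onset /dvnr/ has 4 consonants (> 3) → phonotactically illegal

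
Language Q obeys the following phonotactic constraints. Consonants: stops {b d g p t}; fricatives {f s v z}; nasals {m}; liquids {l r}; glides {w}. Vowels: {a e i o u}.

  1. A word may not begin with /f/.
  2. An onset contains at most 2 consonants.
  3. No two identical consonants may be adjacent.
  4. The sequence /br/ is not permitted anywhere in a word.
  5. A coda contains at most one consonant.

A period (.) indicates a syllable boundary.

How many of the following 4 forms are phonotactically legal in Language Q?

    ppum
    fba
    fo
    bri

0

ppum — violates constraint 3: adjacent identical consonants /pp/ → phonotactically illegal
fba — violates constraint 1: word begins with /f/ → phonotactically illegal
fo — violates constraint 1: word begins with /f/ → phonotactically illegal
bri — violates constraint 4: contains banned sequence /br/ → phonotactically illegal
No form is phonotactically legal → 0.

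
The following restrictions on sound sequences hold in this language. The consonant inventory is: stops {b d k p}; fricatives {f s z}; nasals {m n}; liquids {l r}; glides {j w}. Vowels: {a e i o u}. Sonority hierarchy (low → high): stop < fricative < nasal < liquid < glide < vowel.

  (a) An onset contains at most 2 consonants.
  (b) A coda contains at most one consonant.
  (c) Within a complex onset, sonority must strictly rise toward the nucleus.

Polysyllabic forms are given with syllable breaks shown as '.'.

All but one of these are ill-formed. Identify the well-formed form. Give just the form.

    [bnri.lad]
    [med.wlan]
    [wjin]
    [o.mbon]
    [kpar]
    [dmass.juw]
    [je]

[bnri.lad] — violates constraint (a): syllable 1 onset /bnr/ has 3 consonants (> 2) → ill-formed
[med.wlan] — violates constraint (c): syllable 2 onset /wl/: /w/ (glide, 5) → /l/ (liquid, 4) does not rise → ill-formed
[wjin] — violates constraint (c): syllable 1 onset /wj/: /w/ (glide, 5) → /j/ (glide, 5) does not rise → ill-formed
[o.mbon] — violates constraint (c): syllable 2 onset /mb/: /m/ (nasal, 3) → /b/ (stop, 1) does not rise → ill-formed
[kpar] — violates constraint (c): syllable 1 onset /kp/: /k/ (stop, 1) → /p/ (stop, 1) does not rise → ill-formed
[dmass.juw] — violates constraint (b): syllable 1 coda /ss/ has 2 consonants (> 1) → ill-formed
[je] — σ1 onset /j/, coda /∅/ ok → well-formed

[je]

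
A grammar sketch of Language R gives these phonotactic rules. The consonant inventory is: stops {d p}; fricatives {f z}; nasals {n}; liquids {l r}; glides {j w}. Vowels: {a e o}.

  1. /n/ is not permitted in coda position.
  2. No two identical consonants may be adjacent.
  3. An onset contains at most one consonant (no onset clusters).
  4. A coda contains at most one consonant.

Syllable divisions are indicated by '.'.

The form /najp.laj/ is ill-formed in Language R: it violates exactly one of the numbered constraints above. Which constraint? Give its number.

/najp.laj/: syllable 1 coda /jp/ has 2 consonants (> 1).
This is a violation of constraint 4: "A coda contains at most one consonant."
The remaining constraints (1, 2, 3) are satisfied.

4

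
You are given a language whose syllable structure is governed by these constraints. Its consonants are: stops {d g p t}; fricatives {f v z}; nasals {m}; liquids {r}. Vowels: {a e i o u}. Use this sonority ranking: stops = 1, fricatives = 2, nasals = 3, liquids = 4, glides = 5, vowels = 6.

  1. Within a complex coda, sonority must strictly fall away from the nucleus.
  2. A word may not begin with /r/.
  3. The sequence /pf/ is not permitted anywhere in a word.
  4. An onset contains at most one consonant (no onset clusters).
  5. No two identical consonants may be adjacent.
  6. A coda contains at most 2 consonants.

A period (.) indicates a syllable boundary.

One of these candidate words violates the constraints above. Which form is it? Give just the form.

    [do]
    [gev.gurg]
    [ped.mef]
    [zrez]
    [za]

[do] — σ1 onset /d/, coda /∅/ ok → phonotactically legal
[gev.gurg] — σ1 onset /g/, coda /v/ ok; σ2 onset /g/, coda /rg/ (4→1 falls) ok → phonotactically legal
[ped.mef] — σ1 onset /p/, coda /d/ ok; σ2 onset /m/, coda /f/ ok → phonotactically legal
[zrez] — violates constraint 4: syllable 1 onset /zr/ has 2 consonants (> 1) → phonotactically illegal
[za] — σ1 onset /z/, coda /∅/ ok → phonotactically legal

[zrez]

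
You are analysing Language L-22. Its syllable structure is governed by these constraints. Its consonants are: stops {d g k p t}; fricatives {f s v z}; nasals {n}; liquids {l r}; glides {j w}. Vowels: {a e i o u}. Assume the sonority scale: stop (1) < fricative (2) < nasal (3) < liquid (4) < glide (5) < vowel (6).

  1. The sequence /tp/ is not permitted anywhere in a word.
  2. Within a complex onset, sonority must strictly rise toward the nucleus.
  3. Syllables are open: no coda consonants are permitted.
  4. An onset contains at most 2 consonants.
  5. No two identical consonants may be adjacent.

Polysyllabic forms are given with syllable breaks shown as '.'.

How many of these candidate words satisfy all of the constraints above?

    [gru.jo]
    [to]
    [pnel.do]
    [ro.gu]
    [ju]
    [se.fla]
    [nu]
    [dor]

6

[gru.jo] — σ1 onset /gr/ (1→4 rises), coda /∅/ ok; σ2 onset /j/, coda /∅/ ok → licit
[to] — σ1 onset /t/, coda /∅/ ok → licit
[pnel.do] — violates constraint 3: syllable 1 coda /l/ has 1 consonant (> 0) → illicit
[ro.gu] — σ1 onset /r/, coda /∅/ ok; σ2 onset /g/, coda /∅/ ok → licit
[ju] — σ1 onset /j/, coda /∅/ ok → licit
[se.fla] — σ1 onset /s/, coda /∅/ ok; σ2 onset /fl/ (2→4 rises), coda /∅/ ok → licit
[nu] — σ1 onset /n/, coda /∅/ ok → licit
[dor] — violates constraint 3: syllable 1 coda /r/ has 1 consonant (> 0) → illicit
Licit: [gru.jo], [to], [ro.gu], [ju], [se.fla], [nu] → 6.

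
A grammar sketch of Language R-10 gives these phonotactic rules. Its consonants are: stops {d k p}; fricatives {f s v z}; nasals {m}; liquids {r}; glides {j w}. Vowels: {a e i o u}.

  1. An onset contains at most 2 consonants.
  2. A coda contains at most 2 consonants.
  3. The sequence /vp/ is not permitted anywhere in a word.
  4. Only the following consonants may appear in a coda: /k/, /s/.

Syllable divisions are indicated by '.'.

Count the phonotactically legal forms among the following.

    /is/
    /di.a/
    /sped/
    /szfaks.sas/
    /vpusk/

2

/is/ — σ1 onset /∅/, coda /s/ ok → phonotactically legal
/di.a/ — σ1 onset /d/, coda /∅/ ok; σ2 onset /∅/, coda /∅/ ok → phonotactically legal
/sped/ — violates constraint 4: syllable 1 coda contains /d/, which is not a licensed coda consonant → phonotactically illegal
/szfaks.sas/ — violates constraint 1: syllable 1 onset /szf/ has 3 consonants (> 2) → phonotactically illegal
/vpusk/ — violates constraint 3: contains banned sequence /vp/ → phonotactically illegal
Phonotactically legal: /is/, /di.a/ → 2.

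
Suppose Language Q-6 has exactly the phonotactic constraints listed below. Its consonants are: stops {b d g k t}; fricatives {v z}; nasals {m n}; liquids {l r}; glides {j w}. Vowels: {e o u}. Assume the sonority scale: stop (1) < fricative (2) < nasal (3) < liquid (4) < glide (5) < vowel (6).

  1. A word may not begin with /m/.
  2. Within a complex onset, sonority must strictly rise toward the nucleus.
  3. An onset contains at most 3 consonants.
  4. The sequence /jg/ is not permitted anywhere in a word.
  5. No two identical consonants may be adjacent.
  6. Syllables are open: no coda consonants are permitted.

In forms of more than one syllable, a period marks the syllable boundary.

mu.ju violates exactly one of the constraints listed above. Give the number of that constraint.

1

mu.ju: word begins with /m/.
This is a violation of constraint 1: "A word may not begin with /m/."
The remaining constraints (2, 3, 4, 5, 6) are satisfied.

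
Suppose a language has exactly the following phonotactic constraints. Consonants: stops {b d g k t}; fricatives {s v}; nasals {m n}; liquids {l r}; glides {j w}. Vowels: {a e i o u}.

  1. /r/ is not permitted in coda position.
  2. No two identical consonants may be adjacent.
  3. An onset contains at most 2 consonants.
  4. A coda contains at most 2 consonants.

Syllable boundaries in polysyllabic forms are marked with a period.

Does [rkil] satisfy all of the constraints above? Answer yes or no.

[rkil] — σ1 onset /rk/ (2C), coda /l/ ok → licit

yes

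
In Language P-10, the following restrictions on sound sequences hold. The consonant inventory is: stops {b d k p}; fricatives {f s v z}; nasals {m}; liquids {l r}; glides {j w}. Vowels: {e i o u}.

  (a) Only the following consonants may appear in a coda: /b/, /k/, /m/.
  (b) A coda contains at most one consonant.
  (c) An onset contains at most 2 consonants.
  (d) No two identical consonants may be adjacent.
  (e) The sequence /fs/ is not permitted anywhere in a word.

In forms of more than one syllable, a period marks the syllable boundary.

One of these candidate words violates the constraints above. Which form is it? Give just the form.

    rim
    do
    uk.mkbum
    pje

rim — σ1 onset /r/, coda /m/ ok → well-formed
do — σ1 onset /d/, coda /∅/ ok → well-formed
uk.mkbum — violates constraint (c): syllable 2 onset /mkb/ has 3 consonants (> 2) → ill-formed
pje — σ1 onset /pj/ (2C), coda /∅/ ok → well-formed

uk.mkbum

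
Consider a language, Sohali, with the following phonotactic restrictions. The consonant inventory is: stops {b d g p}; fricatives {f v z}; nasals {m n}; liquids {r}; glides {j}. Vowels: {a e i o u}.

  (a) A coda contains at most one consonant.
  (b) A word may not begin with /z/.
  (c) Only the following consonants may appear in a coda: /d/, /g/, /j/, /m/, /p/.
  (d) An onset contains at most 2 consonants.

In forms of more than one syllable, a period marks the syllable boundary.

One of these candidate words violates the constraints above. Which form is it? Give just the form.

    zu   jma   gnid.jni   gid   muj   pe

zu — violates constraint (b): word begins with /z/ → illicit
jma — σ1 onset /jm/ (2C), coda /∅/ ok → licit
gnid.jni — σ1 onset /gn/ (2C), coda /d/ ok; σ2 onset /jn/ (2C), coda /∅/ ok → licit
gid — σ1 onset /g/, coda /d/ ok → licit
muj — σ1 onset /m/, coda /j/ ok → licit
pe — σ1 onset /p/, coda /∅/ ok → licit

zu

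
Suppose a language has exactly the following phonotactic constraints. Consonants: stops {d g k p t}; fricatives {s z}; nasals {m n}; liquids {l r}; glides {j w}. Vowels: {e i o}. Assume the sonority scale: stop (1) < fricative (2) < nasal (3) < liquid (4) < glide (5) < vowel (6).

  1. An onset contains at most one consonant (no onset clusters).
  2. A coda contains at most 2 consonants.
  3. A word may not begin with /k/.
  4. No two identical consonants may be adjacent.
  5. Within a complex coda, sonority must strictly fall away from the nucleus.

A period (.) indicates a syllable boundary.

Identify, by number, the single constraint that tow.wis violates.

4

tow.wis: adjacent identical consonants /ww/.
This is a violation of constraint 4: "No two identical consonants may be adjacent."
The remaining constraints (1, 2, 3, 5) are satisfied.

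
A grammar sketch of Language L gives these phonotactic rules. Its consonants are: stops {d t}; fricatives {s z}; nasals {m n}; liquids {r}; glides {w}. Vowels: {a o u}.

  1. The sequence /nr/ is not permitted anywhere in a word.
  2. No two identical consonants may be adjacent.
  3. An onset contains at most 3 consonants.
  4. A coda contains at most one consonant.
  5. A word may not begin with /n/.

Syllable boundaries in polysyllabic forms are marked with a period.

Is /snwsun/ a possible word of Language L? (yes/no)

no

/snwsun/ — violates constraint 3: syllable 1 onset /snws/ has 4 consonants (> 3) → illicit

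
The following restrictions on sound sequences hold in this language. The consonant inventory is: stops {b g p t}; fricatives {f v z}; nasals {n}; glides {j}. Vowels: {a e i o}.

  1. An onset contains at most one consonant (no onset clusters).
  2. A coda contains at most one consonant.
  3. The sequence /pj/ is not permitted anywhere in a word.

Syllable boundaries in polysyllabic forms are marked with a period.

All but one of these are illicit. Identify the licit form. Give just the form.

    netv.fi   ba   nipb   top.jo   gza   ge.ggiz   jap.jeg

netv.fi — violates constraint 2: syllable 1 coda /tv/ has 2 consonants (> 1) → illicit
ba — σ1 onset /b/, coda /∅/ ok → licit
nipb — violates constraint 2: syllable 1 coda /pb/ has 2 consonants (> 1) → illicit
top.jo — violates constraint 3: contains banned sequence /pj/ → illicit
gza — violates constraint 1: syllable 1 onset /gz/ has 2 consonants (> 1) → illicit
ge.ggiz — violates constraint 1: syllable 2 onset /gg/ has 2 consonants (> 1) → illicit
jap.jeg — violates constraint 3: contains banned sequence /pj/ → illicit

ba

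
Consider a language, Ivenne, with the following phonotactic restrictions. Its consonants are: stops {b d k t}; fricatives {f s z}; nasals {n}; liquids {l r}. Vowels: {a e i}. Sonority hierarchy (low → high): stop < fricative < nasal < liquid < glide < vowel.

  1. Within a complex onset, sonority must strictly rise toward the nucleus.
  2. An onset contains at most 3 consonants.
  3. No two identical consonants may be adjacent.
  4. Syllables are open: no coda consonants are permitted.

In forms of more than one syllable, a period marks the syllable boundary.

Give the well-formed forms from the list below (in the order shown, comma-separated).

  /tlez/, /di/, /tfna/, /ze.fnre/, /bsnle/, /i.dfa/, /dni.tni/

/di/, /tfna/, /ze.fnre/, /i.dfa/, /dni.tni/

/tlez/ — violates constraint 4: syllable 1 coda /z/ has 1 consonant (> 0) → ill-formed
/di/ — σ1 onset /d/, coda /∅/ ok → well-formed
/tfna/ — σ1 onset /tfn/ (1→2→3 rises), coda /∅/ ok → well-formed
/ze.fnre/ — σ1 onset /z/, coda /∅/ ok; σ2 onset /fnr/ (2→3→4 rises), coda /∅/ ok → well-formed
/bsnle/ — violates constraint 2: syllable 1 onset /bsnl/ has 4 consonants (> 3) → ill-formed
/i.dfa/ — σ1 onset /∅/, coda /∅/ ok; σ2 onset /df/ (1→2 rises), coda /∅/ ok → well-formed
/dni.tni/ — σ1 onset /dn/ (1→3 rises), coda /∅/ ok; σ2 onset /tn/ (1→3 rises), coda /∅/ ok → well-formed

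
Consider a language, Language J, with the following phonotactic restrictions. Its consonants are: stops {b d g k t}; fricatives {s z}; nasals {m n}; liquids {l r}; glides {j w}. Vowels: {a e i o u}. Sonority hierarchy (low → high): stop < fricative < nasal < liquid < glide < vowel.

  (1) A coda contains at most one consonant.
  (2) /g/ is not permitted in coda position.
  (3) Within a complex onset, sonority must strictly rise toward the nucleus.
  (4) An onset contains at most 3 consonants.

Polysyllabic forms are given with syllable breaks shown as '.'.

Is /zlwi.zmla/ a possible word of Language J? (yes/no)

/zlwi.zmla/ — σ1 onset /zlw/ (2→4→5 rises), coda /∅/ ok; σ2 onset /zml/ (2→3→4 rises), coda /∅/ ok → well-formed

yes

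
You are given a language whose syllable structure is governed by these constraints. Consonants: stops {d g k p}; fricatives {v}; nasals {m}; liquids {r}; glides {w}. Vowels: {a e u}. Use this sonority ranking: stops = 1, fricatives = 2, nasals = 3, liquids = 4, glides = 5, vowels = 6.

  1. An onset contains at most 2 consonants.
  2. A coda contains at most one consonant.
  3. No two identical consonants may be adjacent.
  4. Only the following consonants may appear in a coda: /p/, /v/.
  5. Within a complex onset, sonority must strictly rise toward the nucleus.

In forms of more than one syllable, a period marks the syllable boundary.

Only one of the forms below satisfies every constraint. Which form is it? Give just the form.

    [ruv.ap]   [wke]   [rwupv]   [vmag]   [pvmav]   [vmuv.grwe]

[ruv.ap]

[ruv.ap] — σ1 onset /r/, coda /v/ ok; σ2 onset /∅/, coda /p/ ok → permitted
[wke] — violates constraint 5: syllable 1 onset /wk/: /w/ (glide, 5) → /k/ (stop, 1) does not rise → not permitted
[rwupv] — violates constraint 2: syllable 1 coda /pv/ has 2 consonants (> 1) → not permitted
[vmag] — violates constraint 4: syllable 1 coda contains /g/, which is not a licensed coda consonant → not permitted
[pvmav] — violates constraint 1: syllable 1 onset /pvm/ has 3 consonants (> 2) → not permitted
[vmuv.grwe] — violates constraint 1: syllable 2 onset /grw/ has 3 consonants (> 2) → not permitted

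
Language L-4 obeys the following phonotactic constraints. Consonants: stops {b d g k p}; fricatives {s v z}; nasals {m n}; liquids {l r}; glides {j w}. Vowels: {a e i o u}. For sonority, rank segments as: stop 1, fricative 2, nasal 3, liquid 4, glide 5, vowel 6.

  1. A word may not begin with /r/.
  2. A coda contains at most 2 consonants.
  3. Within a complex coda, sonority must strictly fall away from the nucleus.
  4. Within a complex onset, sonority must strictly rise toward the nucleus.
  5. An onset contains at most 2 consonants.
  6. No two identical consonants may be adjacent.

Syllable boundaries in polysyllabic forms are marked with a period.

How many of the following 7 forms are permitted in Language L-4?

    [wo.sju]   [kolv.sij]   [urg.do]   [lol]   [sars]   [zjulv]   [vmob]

7

[wo.sju] — σ1 onset /w/, coda /∅/ ok; σ2 onset /sj/ (2→5 rises), coda /∅/ ok → permitted
[kolv.sij] — σ1 onset /k/, coda /lv/ (4→2 falls) ok; σ2 onset /s/, coda /j/ ok → permitted
[urg.do] — σ1 onset /∅/, coda /rg/ (4→1 falls) ok; σ2 onset /d/, coda /∅/ ok → permitted
[lol] — σ1 onset /l/, coda /l/ ok → permitted
[sars] — σ1 onset /s/, coda /rs/ (4→2 falls) ok → permitted
[zjulv] — σ1 onset /zj/ (2→5 rises), coda /lv/ (4→2 falls) ok → permitted
[vmob] — σ1 onset /vm/ (2→3 rises), coda /b/ ok → permitted
Permitted: [wo.sju], [kolv.sij], [urg.do], [lol], [sars], [zjulv], [vmob] → 7.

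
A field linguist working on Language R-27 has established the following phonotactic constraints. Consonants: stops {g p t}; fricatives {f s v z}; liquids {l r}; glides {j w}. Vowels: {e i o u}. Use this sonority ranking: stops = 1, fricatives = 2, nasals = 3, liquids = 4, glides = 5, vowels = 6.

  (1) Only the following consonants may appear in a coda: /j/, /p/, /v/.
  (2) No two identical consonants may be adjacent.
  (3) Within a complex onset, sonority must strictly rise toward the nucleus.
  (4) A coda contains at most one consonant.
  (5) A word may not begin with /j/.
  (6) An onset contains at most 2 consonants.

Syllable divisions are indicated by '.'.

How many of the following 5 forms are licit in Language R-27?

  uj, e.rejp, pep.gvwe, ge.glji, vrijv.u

1

uj — σ1 onset /∅/, coda /j/ ok → licit
e.rejp — violates constraint 4: syllable 2 coda /jp/ has 2 consonants (> 1) → illicit
pep.gvwe — violates constraint 6: syllable 2 onset /gvw/ has 3 consonants (> 2) → illicit
ge.glji — violates constraint 6: syllable 2 onset /glj/ has 3 consonants (> 2) → illicit
vrijv.u — violates constraint 4: syllable 1 coda /jv/ has 2 consonants (> 1) → illicit
Licit: uj → 1.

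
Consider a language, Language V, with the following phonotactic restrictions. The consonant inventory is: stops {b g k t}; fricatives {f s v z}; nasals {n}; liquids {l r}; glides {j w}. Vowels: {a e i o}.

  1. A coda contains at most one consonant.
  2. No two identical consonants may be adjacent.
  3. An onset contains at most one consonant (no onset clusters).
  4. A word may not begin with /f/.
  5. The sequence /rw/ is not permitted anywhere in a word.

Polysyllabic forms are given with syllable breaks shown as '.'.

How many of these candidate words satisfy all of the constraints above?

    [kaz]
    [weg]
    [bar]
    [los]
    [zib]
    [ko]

6

[kaz] — σ1 onset /k/, coda /z/ ok → licit
[weg] — σ1 onset /w/, coda /g/ ok → licit
[bar] — σ1 onset /b/, coda /r/ ok → licit
[los] — σ1 onset /l/, coda /s/ ok → licit
[zib] — σ1 onset /z/, coda /b/ ok → licit
[ko] — σ1 onset /k/, coda /∅/ ok → licit
Licit: [kaz], [weg], [bar], [los], [zib], [ko] → 6.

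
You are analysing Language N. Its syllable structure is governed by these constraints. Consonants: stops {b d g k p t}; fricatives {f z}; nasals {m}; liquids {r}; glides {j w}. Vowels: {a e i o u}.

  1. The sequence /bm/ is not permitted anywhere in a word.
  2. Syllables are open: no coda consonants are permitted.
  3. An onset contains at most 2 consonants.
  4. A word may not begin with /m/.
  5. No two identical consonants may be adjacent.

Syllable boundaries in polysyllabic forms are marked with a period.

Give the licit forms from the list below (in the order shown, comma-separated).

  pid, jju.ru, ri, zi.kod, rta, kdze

ri, rta

pid — violates constraint 2: syllable 1 coda /d/ has 1 consonant (> 0) → illicit
jju.ru — violates constraint 5: adjacent identical consonants /jj/ → illicit
ri — σ1 onset /r/, coda /∅/ ok → licit
zi.kod — violates constraint 2: syllable 2 coda /d/ has 1 consonant (> 0) → illicit
rta — σ1 onset /rt/ (2C), coda /∅/ ok → licit
kdze — violates constraint 3: syllable 1 onset /kdz/ has 3 consonants (> 2) → illicit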